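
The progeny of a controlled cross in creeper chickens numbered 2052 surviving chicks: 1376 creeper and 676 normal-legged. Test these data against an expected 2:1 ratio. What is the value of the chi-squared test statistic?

0.140

Total ratio parts = 3. Expected numbers out of 2052:
  creeper: 2052 × 2/3 = 1368
  normal-legged: 2052 × 1/3 = 684
χ² = Σ (O − E)² / E
  creeper: (1376 − 1368)² / 1368 = 0.0468
  normal-legged: (676 − 684)² / 684 = 0.0936
χ² = 0.0468 + 0.0936 = 0.1404 ≈ 0.140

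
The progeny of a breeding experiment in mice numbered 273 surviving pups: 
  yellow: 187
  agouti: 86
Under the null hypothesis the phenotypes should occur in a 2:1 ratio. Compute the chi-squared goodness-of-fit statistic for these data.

Expected counts for N = 273 under a 2:1 ratio (total parts = 3):
  yellow: 273 × 2/3 = 182
  agouti: 273 × 1/3 = 91
χ² = Σ (O − E)² / E
  yellow: (187 − 182)² / 182 = 0.1374
  agouti: (86 − 91)² / 91 = 0.2747
χ² = 0.1374 + 0.2747 = 0.4121 ≈ 0.412

0.412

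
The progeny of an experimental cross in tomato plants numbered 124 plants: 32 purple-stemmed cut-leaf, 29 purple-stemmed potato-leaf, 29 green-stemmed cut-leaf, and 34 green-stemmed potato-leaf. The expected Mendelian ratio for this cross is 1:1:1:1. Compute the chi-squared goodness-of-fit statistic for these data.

Under the 1:1:1:1 hypothesis (Σ ratio = 4, N = 124):
  purple-stemmed cut-leaf: 124 × 1/4 = 31
  purple-stemmed potato-leaf: 124 × 1/4 = 31
  green-stemmed cut-leaf: 124 × 1/4 = 31
  green-stemmed potato-leaf: 124 × 1/4 = 31
χ² = Σ (O − E)² / E
  purple-stemmed cut-leaf: (32 − 31)² / 31 = 0.0323
  purple-stemmed potato-leaf: (29 − 31)² / 31 = 0.1290
  green-stemmed cut-leaf: (29 − 31)² / 31 = 0.1290
  green-stemmed potato-leaf: (34 − 31)² / 31 = 0.2903
χ² = 0.0323 + 0.1290 + 0.1290 + 0.2903 = 0.5806 ≈ 0.581

0.581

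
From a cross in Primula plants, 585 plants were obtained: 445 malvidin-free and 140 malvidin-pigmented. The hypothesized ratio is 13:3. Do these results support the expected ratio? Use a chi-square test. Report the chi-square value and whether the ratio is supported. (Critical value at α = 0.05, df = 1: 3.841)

Expected counts for N = 585 under a 13:3 ratio (total parts = 16):
  malvidin-free: 585 × 13/16 = 475.3125
  malvidin-pigmented: 585 × 3/16 = 109.6875
χ² = Σ (O − E)² / E
  malvidin-free: (445 − 475.3125)² / 475.3125 = 1.9331
  malvidin-pigmented: (140 − 109.6875)² / 109.6875 = 8.3770
χ² = 1.9331 + 8.3770 = 10.3101 ≈ 10.310
Degrees of freedom = 2 − 1 = 1; critical value at α = 0.05 is 3.841.
Since 10.310 > 3.841, we reject the null hypothesis — the data do not fit the 13:3 ratio.

10.310; not consistent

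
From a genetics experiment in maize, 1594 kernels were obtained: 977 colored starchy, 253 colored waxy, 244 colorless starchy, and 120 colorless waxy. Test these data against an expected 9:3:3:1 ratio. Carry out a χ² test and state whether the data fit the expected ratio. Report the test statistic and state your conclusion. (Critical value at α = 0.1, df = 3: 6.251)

28.489; not consistent

Total ratio parts = 16. Expected numbers out of 1594:
  colored starchy: 1594 × 9/16 = 896.625
  colored waxy: 1594 × 3/16 = 298.875
  colorless starchy: 1594 × 3/16 = 298.875
  colorless waxy: 1594 × 1/16 = 99.625
χ² = Σ (O − E)² / E
  colored starchy: (977 − 896.625)² / 896.625 = 7.2050
  colored waxy: (253 − 298.875)² / 298.875 = 7.0415
  colorless starchy: (244 − 298.875)² / 298.875 = 10.0753
  colorless waxy: (120 − 99.625)² / 99.625 = 4.1670
χ² = 7.2050 + 7.0415 + 10.0753 + 4.1670 = 28.4888 ≈ 28.489
Degrees of freedom = 4 − 1 = 3; critical value at α = 0.1 is 6.251.
Since 28.489 > 6.251, we reject the null hypothesis — the data do not fit the 9:3:3:1 ratio.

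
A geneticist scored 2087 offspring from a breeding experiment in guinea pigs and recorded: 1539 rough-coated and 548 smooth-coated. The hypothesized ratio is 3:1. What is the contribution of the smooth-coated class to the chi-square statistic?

The 3:1 ratio has 4 parts, so with N = 2087 the expected counts are:
  rough-coated: 2087 × 3/4 = 1565.25
  smooth-coated: 2087 × 1/4 = 521.75
Contribution of smooth-coated: (548 − 521.75)² / 521.75 = 1.3207

1.321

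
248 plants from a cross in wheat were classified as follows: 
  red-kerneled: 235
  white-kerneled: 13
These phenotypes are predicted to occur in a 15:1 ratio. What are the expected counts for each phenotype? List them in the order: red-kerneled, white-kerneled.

Total ratio parts = 16. Expected numbers out of 248:
  red-kerneled: 248 × 15/16 = 232.5
  white-kerneled: 248 × 1/16 = 15.5

232.5, 15.5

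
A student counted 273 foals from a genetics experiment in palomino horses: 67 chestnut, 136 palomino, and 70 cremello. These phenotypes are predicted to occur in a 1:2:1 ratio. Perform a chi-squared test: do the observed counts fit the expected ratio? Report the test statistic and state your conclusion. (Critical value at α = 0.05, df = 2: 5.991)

Under the 1:2:1 hypothesis (Σ ratio = 4, N = 273):
  chestnut: 273 × 1/4 = 68.25
  palomino: 273 × 2/4 = 136.5
  cremello: 273 × 1/4 = 68.25
χ² = Σ (O − E)² / E
  chestnut: (67 − 68.25)² / 68.25 = 0.0229
  palomino: (136 − 136.5)² / 136.5 = 0.0018
  cremello: (70 − 68.25)² / 68.25 = 0.0449
χ² = 0.0229 + 0.0018 + 0.0449 = 0.0696 ≈ 0.070
Degrees of freedom = 3 − 1 = 2; critical value at α = 0.05 is 5.991.
Since 0.070 < 5.991, we fail to reject the null hypothesis — the data are consistent with the 1:2:1 ratio.

0.070; consistent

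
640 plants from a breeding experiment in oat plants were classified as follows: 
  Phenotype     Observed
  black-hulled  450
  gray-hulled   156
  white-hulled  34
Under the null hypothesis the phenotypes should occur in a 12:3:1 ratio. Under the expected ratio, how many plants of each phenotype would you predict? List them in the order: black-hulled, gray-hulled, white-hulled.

The 12:3:1 ratio has 16 parts, so with N = 640 the expected counts are:
  black-hulled: 640 × 12/16 = 480
  gray-hulled: 640 × 3/16 = 120
  white-hulled: 640 × 1/16 = 40

480, 120, 40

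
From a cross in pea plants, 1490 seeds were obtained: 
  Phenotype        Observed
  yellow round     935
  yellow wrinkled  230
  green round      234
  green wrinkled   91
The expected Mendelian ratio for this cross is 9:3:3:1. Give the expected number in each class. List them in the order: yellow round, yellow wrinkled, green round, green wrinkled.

Under the 9:3:3:1 hypothesis (Σ ratio = 16, N = 1490):
  yellow round: 1490 × 9/16 = 838.125
  yellow wrinkled: 1490 × 3/16 = 279.375
  green round: 1490 × 3/16 = 279.375
  green wrinkled: 1490 × 1/16 = 93.125

838.125, 279.375, 279.375, 93.125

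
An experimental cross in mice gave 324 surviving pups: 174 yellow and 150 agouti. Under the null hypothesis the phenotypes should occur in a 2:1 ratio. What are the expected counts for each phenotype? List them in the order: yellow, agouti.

216, 108

Expected counts for N = 324 under a 2:1 ratio (total parts = 3):
  yellow: 324 × 2/3 = 216
  agouti: 324 × 1/3 = 108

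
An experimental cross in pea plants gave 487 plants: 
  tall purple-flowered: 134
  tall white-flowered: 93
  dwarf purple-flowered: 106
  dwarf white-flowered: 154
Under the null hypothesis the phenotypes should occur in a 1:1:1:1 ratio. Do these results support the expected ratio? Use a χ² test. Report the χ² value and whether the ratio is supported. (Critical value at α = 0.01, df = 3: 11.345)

Expected counts for N = 487 under a 1:1:1:1 ratio (total parts = 4):
  tall purple-flowered: 487 × 1/4 = 121.75
  tall white-flowered: 487 × 1/4 = 121.75
  dwarf purple-flowered: 487 × 1/4 = 121.75
  dwarf white-flowered: 487 × 1/4 = 121.75
χ² = Σ (O − E)² / E
  tall purple-flowered: (134 − 121.75)² / 121.75 = 1.2325
  tall white-flowered: (93 − 121.75)² / 121.75 = 6.7890
  dwarf purple-flowered: (106 − 121.75)² / 121.75 = 2.0375
  dwarf white-flowered: (154 − 121.75)² / 121.75 = 8.5426
χ² = 1.2325 + 6.7890 + 2.0375 + 8.5426 = 18.6016 ≈ 18.602
Degrees of freedom = 4 − 1 = 3; critical value at α = 0.01 is 11.345.
Since 18.602 > 11.345, we reject the null hypothesis — the data do not fit the 1:1:1:1 ratio.

18.602; not consistent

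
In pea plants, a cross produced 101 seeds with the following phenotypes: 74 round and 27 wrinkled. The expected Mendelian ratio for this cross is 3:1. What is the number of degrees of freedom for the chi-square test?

A goodness-of-fit test with 2 phenotype classes has df = 2 − 1 = 1.

1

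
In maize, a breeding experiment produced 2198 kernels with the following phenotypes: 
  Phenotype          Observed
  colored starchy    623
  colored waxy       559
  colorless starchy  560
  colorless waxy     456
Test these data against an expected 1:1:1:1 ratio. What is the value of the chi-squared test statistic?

26.106

Expected counts for N = 2198 under a 1:1:1:1 ratio (total parts = 4):
  colored starchy: 2198 × 1/4 = 549.5
  colored waxy: 2198 × 1/4 = 549.5
  colorless starchy: 2198 × 1/4 = 549.5
  colorless waxy: 2198 × 1/4 = 549.5
χ² = Σ (O − E)² / E
  colored starchy: (623 − 549.5)² / 549.5 = 9.8312
  colored waxy: (559 − 549.5)² / 549.5 = 0.1642
  colorless starchy: (560 − 549.5)² / 549.5 = 0.2006
  colorless waxy: (456 − 549.5)² / 549.5 = 15.9095
χ² = 9.8312 + 0.1642 + 0.2006 + 15.9095 = 26.1055 ≈ 26.106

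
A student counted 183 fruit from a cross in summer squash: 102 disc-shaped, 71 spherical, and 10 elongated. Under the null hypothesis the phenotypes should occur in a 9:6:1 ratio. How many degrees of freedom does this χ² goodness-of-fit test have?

2

A goodness-of-fit test with 3 phenotype classes has df = 3 − 1 = 2.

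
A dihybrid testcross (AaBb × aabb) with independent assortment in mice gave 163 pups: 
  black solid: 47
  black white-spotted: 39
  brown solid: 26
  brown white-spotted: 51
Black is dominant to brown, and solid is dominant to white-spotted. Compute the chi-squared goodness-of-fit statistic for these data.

8.951

A dihybrid testcross with independent assortment gives a 1:1:1:1 ratio.
Expected counts for N = 163 under a 1:1:1:1 ratio (total parts = 4):
  black solid: 163 × 1/4 = 40.75
  black white-spotted: 163 × 1/4 = 40.75
  brown solid: 163 × 1/4 = 40.75
  brown white-spotted: 163 × 1/4 = 40.75
χ² = Σ (O − E)² / E
  black solid: (47 − 40.75)² / 40.75 = 0.9586
  black white-spotted: (39 − 40.75)² / 40.75 = 0.0752
  brown solid: (26 − 40.75)² / 40.75 = 5.3390
  brown white-spotted: (51 − 40.75)² / 40.75 = 2.5782
χ² = 0.9586 + 0.0752 + 5.3390 + 2.5782 = 8.951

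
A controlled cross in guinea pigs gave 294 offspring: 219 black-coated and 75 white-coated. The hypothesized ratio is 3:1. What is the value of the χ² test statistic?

Under the 3:1 hypothesis (Σ ratio = 4, N = 294):
  black-coated: 294 × 3/4 = 220.5
  white-coated: 294 × 1/4 = 73.5
χ² = Σ (O − E)² / E
  black-coated: (219 − 220.5)² / 220.5 = 0.0102
  white-coated: (75 − 73.5)² / 73.5 = 0.0306
χ² = 0.0102 + 0.0306 = 0.0408 ≈ 0.041

0.041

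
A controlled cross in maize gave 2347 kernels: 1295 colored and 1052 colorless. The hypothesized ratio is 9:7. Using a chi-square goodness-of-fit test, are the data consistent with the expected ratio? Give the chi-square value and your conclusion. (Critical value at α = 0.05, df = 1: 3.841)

1.098; consistent

Total ratio parts = 16. Expected numbers out of 2347:
  colored: 2347 × 9/16 = 1320.1875
  colorless: 2347 × 7/16 = 1026.8125
χ² = Σ (O − E)² / E
  colored: (1295 − 1320.1875)² / 1320.1875 = 0.4805
  colorless: (1052 − 1026.8125)² / 1026.8125 = 0.6178
χ² = 0.4805 + 0.6178 = 1.0983 ≈ 1.098
Degrees of freedom = 2 − 1 = 1; critical value at α = 0.05 is 3.841.
Since 1.098 < 3.841, we fail to reject the null hypothesis — the data are consistent with the 9:7 ratio.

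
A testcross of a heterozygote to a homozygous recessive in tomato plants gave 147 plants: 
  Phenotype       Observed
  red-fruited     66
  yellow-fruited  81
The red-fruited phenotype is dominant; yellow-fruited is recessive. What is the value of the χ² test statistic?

A testcross of a heterozygote (Aa × aa) gives a 1:1 phenotypic ratio.
Expected counts for N = 147 under a 1:1 ratio (total parts = 2):
  red-fruited: 147 × 1/2 = 73.5
  yellow-fruited: 147 × 1/2 = 73.5
χ² = Σ (O − E)² / E
  red-fruited: (66 − 73.5)² / 73.5 = 0.7653
  yellow-fruited: (81 − 73.5)² / 73.5 = 0.7653
χ² = 0.7653 + 0.7653 = 1.5306 ≈ 1.531

1.531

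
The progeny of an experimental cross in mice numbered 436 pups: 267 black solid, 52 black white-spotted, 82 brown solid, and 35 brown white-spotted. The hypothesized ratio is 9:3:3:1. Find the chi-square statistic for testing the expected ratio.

Expected counts for N = 436 under a 9:3:3:1 ratio (total parts = 16):
  black solid: 436 × 9/16 = 245.25
  black white-spotted: 436 × 3/16 = 81.75
  brown solid: 436 × 3/16 = 81.75
  brown white-spotted: 436 × 1/16 = 27.25
χ² = Σ (O − E)² / E
  black solid: (267 − 245.25)² / 245.25 = 1.9289
  black white-spotted: (52 − 81.75)² / 81.75 = 10.8265
  brown solid: (82 − 81.75)² / 81.75 = 0.0008
  brown white-spotted: (35 − 27.25)² / 27.25 = 2.2041
χ² = 1.9289 + 10.8265 + 0.0008 + 2.2041 = 14.9603 ≈ 14.960

14.960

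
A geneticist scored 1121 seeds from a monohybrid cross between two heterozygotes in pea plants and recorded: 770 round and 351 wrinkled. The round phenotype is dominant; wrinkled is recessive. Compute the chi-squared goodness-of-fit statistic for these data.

23.815

For a monohybrid cross between heterozygotes with complete dominance, the expected phenotypic ratio is 3:1.
Expected counts for N = 1121 under a 3:1 ratio (total parts = 4):
  round: 1121 × 3/4 = 840.75
  wrinkled: 1121 × 1/4 = 280.25
χ² = Σ (O − E)² / E
  round: (770 − 840.75)² / 840.75 = 5.9537
  wrinkled: (351 − 280.25)² / 280.25 = 17.8611
χ² = 5.9537 + 17.8611 = 23.8148 ≈ 23.815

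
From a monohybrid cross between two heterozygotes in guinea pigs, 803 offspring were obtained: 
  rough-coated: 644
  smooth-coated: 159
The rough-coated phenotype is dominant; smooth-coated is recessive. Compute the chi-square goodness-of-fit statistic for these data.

For a monohybrid cross between heterozygotes with complete dominance, the expected phenotypic ratio is 3:1.
Expected counts for N = 803 under a 3:1 ratio (total parts = 4):
  rough-coated: 803 × 3/4 = 602.25
  smooth-coated: 803 × 1/4 = 200.75
χ² = Σ (O − E)² / E
  rough-coated: (644 − 602.25)² / 602.25 = 2.8943
  smooth-coated: (159 − 200.75)² / 200.75 = 8.6828
χ² = 2.8943 + 8.6828 = 11.5771 ≈ 11.577

11.577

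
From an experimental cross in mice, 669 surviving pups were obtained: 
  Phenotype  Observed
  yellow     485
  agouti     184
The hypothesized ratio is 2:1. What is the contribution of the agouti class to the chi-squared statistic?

Total ratio parts = 3. Expected numbers out of 669:
  yellow: 669 × 2/3 = 446
  agouti: 669 × 1/3 = 223
Contribution of agouti: (184 − 223)² / 223 = 6.8206

6.821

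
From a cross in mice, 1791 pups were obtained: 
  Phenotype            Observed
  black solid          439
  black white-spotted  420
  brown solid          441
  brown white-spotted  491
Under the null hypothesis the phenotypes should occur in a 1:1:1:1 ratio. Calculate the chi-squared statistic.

6.170

Total ratio parts = 4. Expected numbers out of 1791:
  black solid: 1791 × 1/4 = 447.75
  black white-spotted: 1791 × 1/4 = 447.75
  brown solid: 1791 × 1/4 = 447.75
  brown white-spotted: 1791 × 1/4 = 447.75
χ² = Σ (O − E)² / E
  black solid: (439 − 447.75)² / 447.75 = 0.1710
  black white-spotted: (420 − 447.75)² / 447.75 = 1.7198
  brown solid: (441 − 447.75)² / 447.75 = 0.1018
  brown white-spotted: (491 − 447.75)² / 447.75 = 4.1777
χ² = 0.1710 + 1.7198 + 0.1018 + 4.1777 = 6.1703 ≈ 6.170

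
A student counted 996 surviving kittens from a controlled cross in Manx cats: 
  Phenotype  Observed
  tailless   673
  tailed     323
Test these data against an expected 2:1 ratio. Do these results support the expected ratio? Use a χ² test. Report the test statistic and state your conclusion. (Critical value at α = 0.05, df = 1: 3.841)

Under the 2:1 hypothesis (Σ ratio = 3, N = 996):
  tailless: 996 × 2/3 = 664
  tailed: 996 × 1/3 = 332
χ² = Σ (O − E)² / E
  tailless: (673 − 664)² / 664 = 0.1220
  tailed: (323 − 332)² / 332 = 0.2440
χ² = 0.1220 + 0.2440 = 0.366
Degrees of freedom = 2 − 1 = 1; critical value at α = 0.05 is 3.841.
Since 0.366 < 3.841, we fail to reject the null hypothesis — the data are consistent with the 2:1 ratio.

0.366; consistent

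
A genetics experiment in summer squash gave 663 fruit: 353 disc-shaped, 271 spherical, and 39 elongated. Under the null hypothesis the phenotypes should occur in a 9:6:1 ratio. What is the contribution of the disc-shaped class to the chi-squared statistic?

1.066

Expected counts for N = 663 under a 9:6:1 ratio (total parts = 16):
  disc-shaped: 663 × 9/16 = 372.9375
  spherical: 663 × 6/16 = 248.625
  elongated: 663 × 1/16 = 41.4375
Contribution of disc-shaped: (353 − 372.9375)² / 372.9375 = 1.0659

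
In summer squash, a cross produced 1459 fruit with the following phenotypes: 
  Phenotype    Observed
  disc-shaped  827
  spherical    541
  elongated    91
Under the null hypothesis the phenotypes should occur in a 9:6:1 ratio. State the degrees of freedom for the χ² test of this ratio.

2

A goodness-of-fit test with 3 phenotype classes has df = 3 − 1 = 2.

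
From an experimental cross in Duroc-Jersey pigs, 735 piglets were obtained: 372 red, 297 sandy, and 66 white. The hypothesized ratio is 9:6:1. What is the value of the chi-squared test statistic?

Expected counts for N = 735 under a 9:6:1 ratio (total parts = 16):
  red: 735 × 9/16 = 413.4375
  sandy: 735 × 6/16 = 275.625
  white: 735 × 1/16 = 45.9375
χ² = Σ (O − E)² / E
  red: (372 − 413.4375)² / 413.4375 = 4.1531
  sandy: (297 − 275.625)² / 275.625 = 1.6577
  white: (66 − 45.9375)² / 45.9375 = 8.7620
χ² = 4.1531 + 1.6577 + 8.7620 = 14.5728 ≈ 14.573

14.573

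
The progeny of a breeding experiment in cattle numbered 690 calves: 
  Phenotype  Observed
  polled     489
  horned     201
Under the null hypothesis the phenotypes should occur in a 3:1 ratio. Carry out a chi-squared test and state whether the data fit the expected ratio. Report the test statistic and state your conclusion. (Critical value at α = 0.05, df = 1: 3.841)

Expected counts for N = 690 under a 3:1 ratio (total parts = 4):
  polled: 690 × 3/4 = 517.5
  horned: 690 × 1/4 = 172.5
χ² = Σ (O − E)² / E
  polled: (489 − 517.5)² / 517.5 = 1.5696
  horned: (201 − 172.5)² / 172.5 = 4.7087
χ² = 1.5696 + 4.7087 = 6.2783 ≈ 6.278
Degrees of freedom = 2 − 1 = 1; critical value at α = 0.05 is 3.841.
Since 6.278 > 3.841, we reject the null hypothesis — the data do not fit the 3:1 ratio.

6.278; not consistent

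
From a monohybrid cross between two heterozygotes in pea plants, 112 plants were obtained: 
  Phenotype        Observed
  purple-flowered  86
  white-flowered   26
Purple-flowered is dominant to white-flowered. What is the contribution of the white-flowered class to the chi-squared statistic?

0.143

For a monohybrid cross between heterozygotes with complete dominance, the expected phenotypic ratio is 3:1.
Under the 3:1 hypothesis (Σ ratio = 4, N = 112):
  purple-flowered: 112 × 3/4 = 84
  white-flowered: 112 × 1/4 = 28
Contribution of white-flowered: (26 − 28)² / 28 = 0.1429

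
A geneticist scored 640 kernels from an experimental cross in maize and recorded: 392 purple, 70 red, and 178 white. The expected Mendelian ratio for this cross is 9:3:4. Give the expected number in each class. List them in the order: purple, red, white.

Under the 9:3:4 hypothesis (Σ ratio = 16, N = 640):
  purple: 640 × 9/16 = 360
  red: 640 × 3/16 = 120
  white: 640 × 4/16 = 160

360, 120, 160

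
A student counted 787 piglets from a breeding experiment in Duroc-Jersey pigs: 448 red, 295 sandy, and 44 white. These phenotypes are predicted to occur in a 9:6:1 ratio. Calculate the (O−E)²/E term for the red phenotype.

The 9:6:1 ratio has 16 parts, so with N = 787 the expected counts are:
  red: 787 × 9/16 = 442.6875
  sandy: 787 × 6/16 = 295.125
  white: 787 × 1/16 = 49.1875
Contribution of red: (448 − 442.6875)² / 442.6875 = 0.0638

0.064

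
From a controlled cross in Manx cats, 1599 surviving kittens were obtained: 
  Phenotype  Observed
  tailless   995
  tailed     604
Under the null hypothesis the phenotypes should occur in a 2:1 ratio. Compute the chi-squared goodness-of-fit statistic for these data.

14.187

The 2:1 ratio has 3 parts, so with N = 1599 the expected counts are:
  tailless: 1599 × 2/3 = 1066
  tailed: 1599 × 1/3 = 533
χ² = Σ (O − E)² / E
  tailless: (995 − 1066)² / 1066 = 4.7289
  tailed: (604 − 533)² / 533 = 9.4578
χ² = 4.7289 + 9.4578 = 14.1867 ≈ 14.187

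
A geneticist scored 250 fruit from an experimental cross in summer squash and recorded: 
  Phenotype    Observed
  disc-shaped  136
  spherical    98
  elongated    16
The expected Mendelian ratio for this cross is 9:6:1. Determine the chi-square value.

0.354

Total ratio parts = 16. Expected numbers out of 250:
  disc-shaped: 250 × 9/16 = 140.625
  spherical: 250 × 6/16 = 93.75
  elongated: 250 × 1/16 = 15.625
χ² = Σ (O − E)² / E
  disc-shaped: (136 − 140.625)² / 140.625 = 0.1521
  spherical: (98 − 93.75)² / 93.75 = 0.1927
  elongated: (16 − 15.625)² / 15.625 = 0.0090
χ² = 0.1521 + 0.1927 + 0.0090 = 0.3538 ≈ 0.354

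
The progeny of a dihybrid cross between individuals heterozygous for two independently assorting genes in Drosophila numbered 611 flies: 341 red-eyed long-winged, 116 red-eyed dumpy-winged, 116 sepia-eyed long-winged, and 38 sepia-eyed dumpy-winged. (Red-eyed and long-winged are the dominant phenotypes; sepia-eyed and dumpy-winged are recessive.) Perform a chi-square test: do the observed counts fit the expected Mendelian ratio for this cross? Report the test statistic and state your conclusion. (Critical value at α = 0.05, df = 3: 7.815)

0.058; consistent

A dihybrid F₂ with independent assortment and complete dominance at both loci gives a 9:3:3:1 phenotypic ratio.
Under the 9:3:3:1 hypothesis (Σ ratio = 16, N = 611):
  red-eyed long-winged: 611 × 9/16 = 343.6875
  red-eyed dumpy-winged: 611 × 3/16 = 114.5625
  sepia-eyed long-winged: 611 × 3/16 = 114.5625
  sepia-eyed dumpy-winged: 611 × 1/16 = 38.1875
χ² = Σ (O − E)² / E
  red-eyed long-winged: (341 − 343.6875)² / 343.6875 = 0.0210
  red-eyed dumpy-winged: (116 − 114.5625)² / 114.5625 = 0.0180
  sepia-eyed long-winged: (116 − 114.5625)² / 114.5625 = 0.0180
  sepia-eyed dumpy-winged: (38 − 38.1875)² / 38.1875 = 0.0009
χ² = 0.0210 + 0.0180 + 0.0180 + 0.0009 = 0.0579 ≈ 0.058
Degrees of freedom = 4 − 1 = 3; critical value at α = 0.05 is 7.815.
Since 0.058 < 7.815, we fail to reject the null hypothesis — the data are consistent with the 9:3:3:1 ratio.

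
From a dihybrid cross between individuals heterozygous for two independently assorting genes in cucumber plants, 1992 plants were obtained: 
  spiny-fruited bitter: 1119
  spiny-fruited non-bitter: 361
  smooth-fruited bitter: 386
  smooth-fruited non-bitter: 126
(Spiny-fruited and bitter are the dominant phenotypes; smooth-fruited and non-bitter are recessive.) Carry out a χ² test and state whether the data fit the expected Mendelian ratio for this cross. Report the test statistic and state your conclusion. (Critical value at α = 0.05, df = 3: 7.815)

A dihybrid F₂ with independent assortment and complete dominance at both loci gives a 9:3:3:1 phenotypic ratio.
Total ratio parts = 16. Expected numbers out of 1992:
  spiny-fruited bitter: 1992 × 9/16 = 1120.5
  spiny-fruited non-bitter: 1992 × 3/16 = 373.5
  smooth-fruited bitter: 1992 × 3/16 = 373.5
  smooth-fruited non-bitter: 1992 × 1/16 = 124.5
χ² = Σ (O − E)² / E
  spiny-fruited bitter: (1119 − 1120.5)² / 1120.5 = 0.0020
  spiny-fruited non-bitter: (361 − 373.5)² / 373.5 = 0.4183
  smooth-fruited bitter: (386 − 373.5)² / 373.5 = 0.4183
  smooth-fruited non-bitter: (126 − 124.5)² / 124.5 = 0.0181
χ² = 0.0020 + 0.4183 + 0.4183 + 0.0181 = 0.8567 ≈ 0.857
Degrees of freedom = 4 − 1 = 3; critical value at α = 0.05 is 7.815.
Since 0.857 < 7.815, we fail to reject the null hypothesis — the data are consistent with the 9:3:3:1 ratio.

0.857; consistent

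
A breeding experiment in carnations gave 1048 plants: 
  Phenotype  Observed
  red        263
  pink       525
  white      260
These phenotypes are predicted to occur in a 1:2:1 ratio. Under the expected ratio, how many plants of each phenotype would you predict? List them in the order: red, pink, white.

262, 524, 262

The 1:2:1 ratio has 4 parts, so with N = 1048 the expected counts are:
  red: 1048 × 1/4 = 262
  pink: 1048 × 2/4 = 524
  white: 1048 × 1/4 = 262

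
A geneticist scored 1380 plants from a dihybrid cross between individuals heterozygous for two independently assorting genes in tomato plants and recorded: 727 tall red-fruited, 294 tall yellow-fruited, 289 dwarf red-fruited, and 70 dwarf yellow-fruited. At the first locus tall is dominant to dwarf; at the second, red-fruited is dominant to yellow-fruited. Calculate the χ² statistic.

A dihybrid F₂ with independent assortment and complete dominance at both loci gives a 9:3:3:1 phenotypic ratio.
Under the 9:3:3:1 hypothesis (Σ ratio = 16, N = 1380):
  tall red-fruited: 1380 × 9/16 = 776.25
  tall yellow-fruited: 1380 × 3/16 = 258.75
  dwarf red-fruited: 1380 × 3/16 = 258.75
  dwarf yellow-fruited: 1380 × 1/16 = 86.25
χ² = Σ (O − E)² / E
  tall red-fruited: (727 − 776.25)² / 776.25 = 3.1247
  tall yellow-fruited: (294 − 258.75)² / 258.75 = 4.8022
  dwarf red-fruited: (289 − 258.75)² / 258.75 = 3.5365
  dwarf yellow-fruited: (70 − 86.25)² / 86.25 = 3.0616
χ² = 3.1247 + 4.8022 + 3.5365 + 3.0616 = 14.525

14.525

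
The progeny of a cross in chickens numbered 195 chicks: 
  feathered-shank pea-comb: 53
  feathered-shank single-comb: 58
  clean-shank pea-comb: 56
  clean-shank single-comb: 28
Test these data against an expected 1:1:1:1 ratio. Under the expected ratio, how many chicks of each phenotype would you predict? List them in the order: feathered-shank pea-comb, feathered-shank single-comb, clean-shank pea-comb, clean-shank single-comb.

Total ratio parts = 4. Expected numbers out of 195:
  feathered-shank pea-comb: 195 × 1/4 = 48.75
  feathered-shank single-comb: 195 × 1/4 = 48.75
  clean-shank pea-comb: 195 × 1/4 = 48.75
  clean-shank single-comb: 195 × 1/4 = 48.75

48.75, 48.75, 48.75, 48.75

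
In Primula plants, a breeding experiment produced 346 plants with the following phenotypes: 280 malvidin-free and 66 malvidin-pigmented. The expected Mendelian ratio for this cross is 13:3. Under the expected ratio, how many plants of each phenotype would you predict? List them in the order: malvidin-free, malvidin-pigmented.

281.125, 64.875

Under the 13:3 hypothesis (Σ ratio = 16, N = 346):
  malvidin-free: 346 × 13/16 = 281.125
  malvidin-pigmented: 346 × 3/16 = 64.875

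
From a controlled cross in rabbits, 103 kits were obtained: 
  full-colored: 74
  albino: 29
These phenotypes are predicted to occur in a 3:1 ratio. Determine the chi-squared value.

Under the 3:1 hypothesis (Σ ratio = 4, N = 103):
  full-colored: 103 × 3/4 = 77.25
  albino: 103 × 1/4 = 25.75
χ² = Σ (O − E)² / E
  full-colored: (74 − 77.25)² / 77.25 = 0.1367
  albino: (29 − 25.75)² / 25.75 = 0.4102
χ² = 0.1367 + 0.4102 = 0.5469 ≈ 0.547

0.547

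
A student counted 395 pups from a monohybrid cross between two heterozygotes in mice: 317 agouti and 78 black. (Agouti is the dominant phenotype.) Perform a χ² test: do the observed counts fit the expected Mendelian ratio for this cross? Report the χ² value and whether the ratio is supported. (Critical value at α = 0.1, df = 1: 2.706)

5.814; not consistent

For a monohybrid cross between heterozygotes with complete dominance, the expected phenotypic ratio is 3:1.
Under the 3:1 hypothesis (Σ ratio = 4, N = 395):
  agouti: 395 × 3/4 = 296.25
  black: 395 × 1/4 = 98.75
χ² = Σ (O − E)² / E
  agouti: (317 − 296.25)² / 296.25 = 1.4534
  black: (78 − 98.75)² / 98.75 = 4.3601
χ² = 1.4534 + 4.3601 = 5.8135 ≈ 5.814
Degrees of freedom = 2 − 1 = 1; critical value at α = 0.1 is 2.706.
Since 5.814 > 2.706, we reject the null hypothesis — the data do not fit the 3:1 ratio.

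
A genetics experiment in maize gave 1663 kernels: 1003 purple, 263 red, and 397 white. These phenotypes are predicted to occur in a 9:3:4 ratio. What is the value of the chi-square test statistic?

13.367

The 9:3:4 ratio has 16 parts, so with N = 1663 the expected counts are:
  purple: 1663 × 9/16 = 935.4375
  red: 1663 × 3/16 = 311.8125
  white: 1663 × 4/16 = 415.75
χ² = Σ (O − E)² / E
  purple: (1003 − 935.4375)² / 935.4375 = 4.8797
  red: (263 − 311.8125)² / 311.8125 = 7.6413
  white: (397 − 415.75)² / 415.75 = 0.8456
χ² = 4.8797 + 7.6413 + 0.8456 = 13.3666 ≈ 13.367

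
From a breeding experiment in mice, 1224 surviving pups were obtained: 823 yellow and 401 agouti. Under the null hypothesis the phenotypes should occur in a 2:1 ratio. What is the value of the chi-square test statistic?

Under the 2:1 hypothesis (Σ ratio = 3, N = 1224):
  yellow: 1224 × 2/3 = 816
  agouti: 1224 × 1/3 = 408
χ² = Σ (O − E)² / E
  yellow: (823 − 816)² / 816 = 0.0600
  agouti: (401 − 408)² / 408 = 0.1201
χ² = 0.0600 + 0.1201 = 0.1801 ≈ 0.180

0.180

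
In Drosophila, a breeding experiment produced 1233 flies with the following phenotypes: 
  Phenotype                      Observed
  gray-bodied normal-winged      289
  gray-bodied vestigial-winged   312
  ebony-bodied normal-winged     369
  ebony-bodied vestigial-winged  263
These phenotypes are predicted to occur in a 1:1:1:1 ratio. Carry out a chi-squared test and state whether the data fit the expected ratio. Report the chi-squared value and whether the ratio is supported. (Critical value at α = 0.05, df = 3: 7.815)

19.863; not consistent

Expected counts for N = 1233 under a 1:1:1:1 ratio (total parts = 4):
  gray-bodied normal-winged: 1233 × 1/4 = 308.25
  gray-bodied vestigial-winged: 1233 × 1/4 = 308.25
  ebony-bodied normal-winged: 1233 × 1/4 = 308.25
  ebony-bodied vestigial-winged: 1233 × 1/4 = 308.25
χ² = Σ (O − E)² / E
  gray-bodied normal-winged: (289 − 308.25)² / 308.25 = 1.2021
  gray-bodied vestigial-winged: (312 − 308.25)² / 308.25 = 0.0456
  ebony-bodied normal-winged: (369 − 308.25)² / 308.25 = 11.9726
  ebony-bodied vestigial-winged: (263 − 308.25)² / 308.25 = 6.6425
χ² = 1.2021 + 0.0456 + 11.9726 + 6.6425 = 19.8628 ≈ 19.863
Degrees of freedom = 4 − 1 = 3; critical value at α = 0.05 is 7.815.
Since 19.863 > 7.815, we reject the null hypothesis — the data do not fit the 1:1:1:1 ratio.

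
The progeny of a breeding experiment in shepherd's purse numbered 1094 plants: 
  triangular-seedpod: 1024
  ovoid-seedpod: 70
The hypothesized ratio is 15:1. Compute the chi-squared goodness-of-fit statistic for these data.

Total ratio parts = 16. Expected numbers out of 1094:
  triangular-seedpod: 1094 × 15/16 = 1025.625
  ovoid-seedpod: 1094 × 1/16 = 68.375
χ² = Σ (O − E)² / E
  triangular-seedpod: (1024 − 1025.625)² / 1025.625 = 0.0026
  ovoid-seedpod: (70 − 68.375)² / 68.375 = 0.0386
χ² = 0.0026 + 0.0386 = 0.0412 ≈ 0.041

0.041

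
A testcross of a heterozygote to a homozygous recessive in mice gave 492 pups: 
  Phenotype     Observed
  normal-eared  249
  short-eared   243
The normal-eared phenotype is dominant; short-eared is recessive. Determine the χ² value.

0.073

A testcross of a heterozygote (Aa × aa) gives a 1:1 phenotypic ratio.
Under the 1:1 hypothesis (Σ ratio = 2, N = 492):
  normal-eared: 492 × 1/2 = 246
  short-eared: 492 × 1/2 = 246
χ² = Σ (O − E)² / E
  normal-eared: (249 − 246)² / 246 = 0.0366
  short-eared: (243 − 246)² / 246 = 0.0366
χ² = 0.0366 + 0.0366 = 0.0732 ≈ 0.073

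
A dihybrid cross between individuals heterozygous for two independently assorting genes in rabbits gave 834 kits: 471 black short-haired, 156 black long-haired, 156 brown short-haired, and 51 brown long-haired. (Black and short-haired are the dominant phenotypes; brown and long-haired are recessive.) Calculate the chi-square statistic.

A dihybrid F₂ with independent assortment and complete dominance at both loci gives a 9:3:3:1 phenotypic ratio.
Total ratio parts = 16. Expected numbers out of 834:
  black short-haired: 834 × 9/16 = 469.125
  black long-haired: 834 × 3/16 = 156.375
  brown short-haired: 834 × 3/16 = 156.375
  brown long-haired: 834 × 1/16 = 52.125
χ² = Σ (O − E)² / E
  black short-haired: (471 − 469.125)² / 469.125 = 0.0075
  black long-haired: (156 − 156.375)² / 156.375 = 0.0009
  brown short-haired: (156 − 156.375)² / 156.375 = 0.0009
  brown long-haired: (51 − 52.125)² / 52.125 = 0.0243
χ² = 0.0075 + 0.0009 + 0.0009 + 0.0243 = 0.0336 ≈ 0.034

0.034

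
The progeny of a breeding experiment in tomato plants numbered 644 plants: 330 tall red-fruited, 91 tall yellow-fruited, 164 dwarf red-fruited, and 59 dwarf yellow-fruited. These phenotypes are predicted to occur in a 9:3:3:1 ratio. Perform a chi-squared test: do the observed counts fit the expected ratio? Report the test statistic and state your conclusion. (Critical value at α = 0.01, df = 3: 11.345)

Total ratio parts = 16. Expected numbers out of 644:
  tall red-fruited: 644 × 9/16 = 362.25
  tall yellow-fruited: 644 × 3/16 = 120.75
  dwarf red-fruited: 644 × 3/16 = 120.75
  dwarf yellow-fruited: 644 × 1/16 = 40.25
χ² = Σ (O − E)² / E
  tall red-fruited: (330 − 362.25)² / 362.25 = 2.8711
  tall yellow-fruited: (91 − 120.75)² / 120.75 = 7.3297
  dwarf red-fruited: (164 − 120.75)² / 120.75 = 15.4912
  dwarf yellow-fruited: (59 − 40.25)² / 40.25 = 8.7345
χ² = 2.8711 + 7.3297 + 15.4912 + 8.7345 = 34.4265 ≈ 34.427
Degrees of freedom = 4 − 1 = 3; critical value at α = 0.01 is 11.345.
Since 34.427 > 11.345, we reject the null hypothesis — the data do not fit the 9:3:3:1 ratio.

34.427; not consistent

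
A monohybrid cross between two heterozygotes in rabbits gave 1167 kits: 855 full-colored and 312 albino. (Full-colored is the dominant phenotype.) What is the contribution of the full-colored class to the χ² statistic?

0.469

For a monohybrid cross between heterozygotes with complete dominance, the expected phenotypic ratio is 3:1.
Total ratio parts = 4. Expected numbers out of 1167:
  full-colored: 1167 × 3/4 = 875.25
  albino: 1167 × 1/4 = 291.75
Contribution of full-colored: (855 − 875.25)² / 875.25 = 0.4685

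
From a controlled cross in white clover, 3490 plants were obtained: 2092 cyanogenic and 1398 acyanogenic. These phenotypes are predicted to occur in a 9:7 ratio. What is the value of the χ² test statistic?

19.338

Under the 9:7 hypothesis (Σ ratio = 16, N = 3490):
  cyanogenic: 3490 × 9/16 = 1963.125
  acyanogenic: 3490 × 7/16 = 1526.875
χ² = Σ (O − E)² / E
  cyanogenic: (2092 − 1963.125)² / 1963.125 = 8.4604
  acyanogenic: (1398 − 1526.875)² / 1526.875 = 10.8776
χ² = 8.4604 + 10.8776 = 19.338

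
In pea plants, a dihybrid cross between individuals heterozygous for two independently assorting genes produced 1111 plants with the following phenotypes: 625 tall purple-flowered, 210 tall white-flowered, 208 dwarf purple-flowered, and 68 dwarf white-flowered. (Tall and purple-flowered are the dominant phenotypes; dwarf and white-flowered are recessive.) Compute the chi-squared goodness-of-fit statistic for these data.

0.044

A dihybrid F₂ with independent assortment and complete dominance at both loci gives a 9:3:3:1 phenotypic ratio.
Under the 9:3:3:1 hypothesis (Σ ratio = 16, N = 1111):
  tall purple-flowered: 1111 × 9/16 = 624.9375
  tall white-flowered: 1111 × 3/16 = 208.3125
  dwarf purple-flowered: 1111 × 3/16 = 208.3125
  dwarf white-flowered: 1111 × 1/16 = 69.4375
χ² = Σ (O − E)² / E
  tall purple-flowered: (625 − 624.9375)² / 624.9375 = 0.0000
  tall white-flowered: (210 − 208.3125)² / 208.3125 = 0.0137
  dwarf purple-flowered: (208 − 208.3125)² / 208.3125 = 0.0005
  dwarf white-flowered: (68 − 69.4375)² / 69.4375 = 0.0298
χ² = 0.0000 + 0.0137 + 0.0005 + 0.0298 = 0.044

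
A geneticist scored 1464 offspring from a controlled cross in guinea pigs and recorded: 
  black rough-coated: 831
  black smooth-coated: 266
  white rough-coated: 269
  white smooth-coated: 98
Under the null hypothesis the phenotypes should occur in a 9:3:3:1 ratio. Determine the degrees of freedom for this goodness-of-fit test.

A goodness-of-fit test with 4 phenotype classes has df = 4 − 1 = 3.

3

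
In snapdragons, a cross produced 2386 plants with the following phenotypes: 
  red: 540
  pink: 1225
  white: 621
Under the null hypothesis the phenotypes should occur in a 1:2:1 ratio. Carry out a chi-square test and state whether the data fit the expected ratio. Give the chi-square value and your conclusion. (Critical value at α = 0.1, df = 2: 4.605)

Total ratio parts = 4. Expected numbers out of 2386:
  red: 2386 × 1/4 = 596.5
  pink: 2386 × 2/4 = 1193
  white: 2386 × 1/4 = 596.5
χ² = Σ (O − E)² / E
  red: (540 − 596.5)² / 596.5 = 5.3516
  pink: (1225 − 1193)² / 1193 = 0.8583
  white: (621 − 596.5)² / 596.5 = 1.0063
χ² = 5.3516 + 0.8583 + 1.0063 = 7.2162 ≈ 7.216
Degrees of freedom = 3 − 1 = 2; critical value at α = 0.1 is 4.605.
Since 7.216 > 4.605, we reject the null hypothesis — the data do not fit the 1:2:1 ratio.

7.216; not consistent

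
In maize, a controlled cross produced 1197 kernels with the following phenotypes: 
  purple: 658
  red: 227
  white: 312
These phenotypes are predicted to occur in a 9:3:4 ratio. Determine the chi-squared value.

Under the 9:3:4 hypothesis (Σ ratio = 16, N = 1197):
  purple: 1197 × 9/16 = 673.3125
  red: 1197 × 3/16 = 224.4375
  white: 1197 × 4/16 = 299.25
χ² = Σ (O − E)² / E
  purple: (658 − 673.3125)² / 673.3125 = 0.3482
  red: (227 − 224.4375)² / 224.4375 = 0.0293
  white: (312 − 299.25)² / 299.25 = 0.5432
χ² = 0.3482 + 0.0293 + 0.5432 = 0.9207 ≈ 0.921

0.921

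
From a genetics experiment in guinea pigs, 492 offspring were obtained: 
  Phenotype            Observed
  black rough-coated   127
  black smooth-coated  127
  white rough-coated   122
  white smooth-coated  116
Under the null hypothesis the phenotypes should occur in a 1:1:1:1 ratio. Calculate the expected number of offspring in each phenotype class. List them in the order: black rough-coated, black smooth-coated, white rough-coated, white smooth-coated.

123, 123, 123, 123

The 1:1:1:1 ratio has 4 parts, so with N = 492 the expected counts are:
  black rough-coated: 492 × 1/4 = 123
  black smooth-coated: 492 × 1/4 = 123
  white rough-coated: 492 × 1/4 = 123
  white smooth-coated: 492 × 1/4 = 123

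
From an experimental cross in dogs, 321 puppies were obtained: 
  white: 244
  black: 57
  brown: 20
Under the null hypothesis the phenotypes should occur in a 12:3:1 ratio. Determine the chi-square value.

0.213

Expected counts for N = 321 under a 12:3:1 ratio (total parts = 16):
  white: 321 × 12/16 = 240.75
  black: 321 × 3/16 = 60.1875
  brown: 321 × 1/16 = 20.0625
χ² = Σ (O − E)² / E
  white: (244 − 240.75)² / 240.75 = 0.0439
  black: (57 − 60.1875)² / 60.1875 = 0.1688
  brown: (20 − 20.0625)² / 20.0625 = 0.0002
χ² = 0.0439 + 0.1688 + 0.0002 = 0.2129 ≈ 0.213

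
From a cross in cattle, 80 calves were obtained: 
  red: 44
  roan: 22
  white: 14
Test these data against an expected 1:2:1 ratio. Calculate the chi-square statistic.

38.700

Under the 1:2:1 hypothesis (Σ ratio = 4, N = 80):
  red: 80 × 1/4 = 20
  roan: 80 × 2/4 = 40
  white: 80 × 1/4 = 20
χ² = Σ (O − E)² / E
  red: (44 − 20)² / 20 = 28.8000
  roan: (22 − 40)² / 40 = 8.1000
  white: (14 − 20)² / 20 = 1.8000
χ² = 28.8000 + 8.1000 + 1.8000 = 38.700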